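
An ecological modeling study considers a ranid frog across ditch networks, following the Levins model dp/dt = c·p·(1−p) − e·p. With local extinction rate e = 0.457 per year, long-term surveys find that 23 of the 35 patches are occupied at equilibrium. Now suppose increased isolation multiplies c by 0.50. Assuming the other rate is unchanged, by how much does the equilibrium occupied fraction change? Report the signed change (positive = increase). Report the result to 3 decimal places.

Observed p* = 23/35 = 0.65714.
Balance c(1−p*) = e gives c = e/(1 − 0.65714) = 0.457/0.34286 = 1.33291.
New p* = 1 − e/c = 1 − 0.45700/0.66646 = 0.31429.
Δp* = 0.31429 − 0.65714 = -0.34285.

-0.343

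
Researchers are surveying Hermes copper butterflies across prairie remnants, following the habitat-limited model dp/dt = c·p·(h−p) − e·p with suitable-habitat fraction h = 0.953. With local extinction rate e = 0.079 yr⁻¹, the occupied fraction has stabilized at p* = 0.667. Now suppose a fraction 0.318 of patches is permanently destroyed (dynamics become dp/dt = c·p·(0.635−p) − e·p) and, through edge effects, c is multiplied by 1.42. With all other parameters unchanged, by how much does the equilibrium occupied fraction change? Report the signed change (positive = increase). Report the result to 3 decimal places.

Balance c(h−p*) = e gives c = e/(0.953 − 0.66700) = 0.079/0.28600 = 0.27622.
New p* = 0.635 − e/c = 0.635 − 0.07900/0.39223 = 0.43359.
Δp* = 0.43359 − 0.66700 = -0.23341.

-0.233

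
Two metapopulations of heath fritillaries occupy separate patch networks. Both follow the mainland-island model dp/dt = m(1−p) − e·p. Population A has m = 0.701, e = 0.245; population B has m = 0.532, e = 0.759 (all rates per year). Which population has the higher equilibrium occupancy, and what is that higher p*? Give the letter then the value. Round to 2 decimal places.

A: p*_A = m/(m+e) = 0.701/0.9460 = 0.7410.
B: p*_B = 0.532/1.2910 = 0.4121.
A is higher at 0.7410.

A, 0.74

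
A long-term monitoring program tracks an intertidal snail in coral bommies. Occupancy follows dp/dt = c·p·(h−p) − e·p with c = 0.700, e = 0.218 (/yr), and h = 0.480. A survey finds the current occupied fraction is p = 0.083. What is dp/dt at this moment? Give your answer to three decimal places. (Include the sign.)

Colonization term: c·p·(h−p) = 0.700×0.083×0.3970 = 0.02307.
Extinction term: e·p = 0.01809.
dp/dt = 0.02307 − 0.01809 = 0.00497.

0.005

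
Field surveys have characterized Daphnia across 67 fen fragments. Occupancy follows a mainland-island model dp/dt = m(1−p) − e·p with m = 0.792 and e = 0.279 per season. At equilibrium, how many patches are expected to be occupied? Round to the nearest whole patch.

50

p* = m/(m+e) = 0.792/1.0710 = 0.7395.
Expected occupied patches = N × p* = 67 × 0.7395 = 49.55 ≈ 50.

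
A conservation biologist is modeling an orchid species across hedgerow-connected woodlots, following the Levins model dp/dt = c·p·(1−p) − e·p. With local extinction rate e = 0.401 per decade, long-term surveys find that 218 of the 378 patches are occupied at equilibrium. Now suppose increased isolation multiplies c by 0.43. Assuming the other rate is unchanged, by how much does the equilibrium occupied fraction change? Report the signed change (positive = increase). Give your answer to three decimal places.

-0.561

Observed p* = 218/378 = 0.57672.
Balance c(1−p*) = e gives c = e/(1 − 0.57672) = 0.401/0.42328 = 0.94736.
New p* = 1 − e/c = 1 − 0.40100/0.40736 = 0.01561.
Δp* = 0.01561 − 0.57672 = -0.56111.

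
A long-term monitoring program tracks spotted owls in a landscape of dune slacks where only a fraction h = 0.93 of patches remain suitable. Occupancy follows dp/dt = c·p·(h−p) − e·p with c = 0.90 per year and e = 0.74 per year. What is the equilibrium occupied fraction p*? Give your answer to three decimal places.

Setting dp/dt = 0 and dividing by p* gives c·(h−p*) = e.
So p* = h − e/c = 0.93 − 0.74/0.90 = 0.93 − 0.8222 = 0.1078.

0.108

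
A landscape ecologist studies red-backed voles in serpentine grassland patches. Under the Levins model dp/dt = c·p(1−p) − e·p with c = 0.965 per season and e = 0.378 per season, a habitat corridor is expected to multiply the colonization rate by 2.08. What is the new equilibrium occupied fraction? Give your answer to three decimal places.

0.812

Before: p* = 1 − 0.378/0.965 = 0.6083.
After the change, c = 2.0072, e = 0.378, so p* = 1 − 0.378/2.0072 = 0.8117.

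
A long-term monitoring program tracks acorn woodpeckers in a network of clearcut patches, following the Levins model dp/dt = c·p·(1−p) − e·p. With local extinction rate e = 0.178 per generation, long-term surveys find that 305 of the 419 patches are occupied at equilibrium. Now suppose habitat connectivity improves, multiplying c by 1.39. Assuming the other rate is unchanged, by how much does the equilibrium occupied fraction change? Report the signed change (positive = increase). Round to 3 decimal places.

0.076

Observed p* = 305/419 = 0.72792.
Balance c(1−p*) = e gives c = e/(1 − 0.72792) = 0.178/0.27208 = 0.65422.
New p* = 1 − e/c = 1 − 0.17800/0.90937 = 0.80426.
Δp* = 0.80426 − 0.72792 = +0.07634.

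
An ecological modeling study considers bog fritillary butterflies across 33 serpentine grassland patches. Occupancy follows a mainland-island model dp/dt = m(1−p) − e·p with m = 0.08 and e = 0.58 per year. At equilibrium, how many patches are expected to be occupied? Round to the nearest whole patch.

4

p* = m/(m+e) = 0.08/0.6600 = 0.1212.
Expected occupied patches = N × p* = 33 × 0.1212 = 4.00 ≈ 4.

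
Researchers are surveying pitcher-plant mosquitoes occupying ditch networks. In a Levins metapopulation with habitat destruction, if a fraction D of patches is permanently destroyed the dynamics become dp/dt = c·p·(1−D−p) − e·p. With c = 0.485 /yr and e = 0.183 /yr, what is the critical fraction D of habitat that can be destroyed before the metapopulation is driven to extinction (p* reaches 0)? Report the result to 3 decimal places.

0.623

The nontrivial equilibrium is p* = (1−D) − e/c; extinction occurs when this hits zero.
So D_crit = 1 − e/c = 1 − 0.183/0.485 = 1 − 0.3773 = 0.6227.
Note this equals the original equilibrium occupancy — the Levins extinction-debt result.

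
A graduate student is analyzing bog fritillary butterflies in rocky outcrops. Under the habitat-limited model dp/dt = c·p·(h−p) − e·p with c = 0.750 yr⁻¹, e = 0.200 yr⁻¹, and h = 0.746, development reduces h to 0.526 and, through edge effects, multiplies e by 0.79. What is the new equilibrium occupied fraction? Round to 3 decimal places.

Before: p* = h − e/c = 0.746 − 0.200/0.750 = 0.746 − 0.2667 = 0.4793.
After: c = 0.75, e = 0.158, h = 0.526; p* = 0.526 − 0.158/0.75 = 0.3153.

0.315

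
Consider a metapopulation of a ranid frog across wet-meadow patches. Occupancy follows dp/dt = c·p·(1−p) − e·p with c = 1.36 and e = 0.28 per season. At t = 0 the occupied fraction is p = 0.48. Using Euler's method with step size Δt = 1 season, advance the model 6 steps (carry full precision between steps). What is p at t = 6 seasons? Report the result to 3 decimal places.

0.794

Update rule: p ← p + [c·p·(1−p) − e·p]·Δt with Δt = 1.
p: 0.48000 → 0.68506  (Δp = +0.20506)
p: 0.68506 → 0.78667  (Δp = +0.10161)
p: 0.78667 → 0.79464  (Δp = +0.00797)
p: 0.79464 → 0.79408  (Δp = -0.00056)
p: 0.79408 → 0.79412  (Δp = +0.00005)
p: 0.79412 → 0.79412  (Δp = -0.00000)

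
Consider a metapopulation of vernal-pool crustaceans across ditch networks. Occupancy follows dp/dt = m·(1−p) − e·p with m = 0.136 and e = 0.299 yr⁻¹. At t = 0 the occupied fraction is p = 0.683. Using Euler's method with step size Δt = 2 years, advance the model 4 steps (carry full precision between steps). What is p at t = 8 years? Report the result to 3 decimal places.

0.313

Update rule: p ← p + [m·(1−p) − e·p]·Δt with Δt = 2.
t = 2: p = 0.68300 + (-0.32221) = 0.36079
t = 4: p = 0.36079 + (-0.04189) = 0.31890
t = 6: p = 0.31890 + (-0.00545) = 0.31346
t = 8: p = 0.31346 + (-0.00071) = 0.31275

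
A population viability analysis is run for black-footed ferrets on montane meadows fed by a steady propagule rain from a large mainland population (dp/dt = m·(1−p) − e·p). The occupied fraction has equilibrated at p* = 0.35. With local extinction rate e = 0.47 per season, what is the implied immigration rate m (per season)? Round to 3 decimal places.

At equilibrium m(1−p*) = e·p*, so m = e·p*/(1−p*).
m = 0.47 × 0.35 / 0.6500 = 0.1645/0.6500 = 0.2531.

0.253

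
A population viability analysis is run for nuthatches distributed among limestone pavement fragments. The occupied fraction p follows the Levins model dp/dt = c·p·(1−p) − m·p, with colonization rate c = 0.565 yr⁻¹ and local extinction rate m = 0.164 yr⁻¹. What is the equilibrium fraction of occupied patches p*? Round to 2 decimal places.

0.71

At equilibrium, colonization balances extinction: c·p*·(1−p*) = m·p*.
So p* = 1 − m/c = 1 − 0.164/0.565 = 1 − 0.2903 = 0.7097.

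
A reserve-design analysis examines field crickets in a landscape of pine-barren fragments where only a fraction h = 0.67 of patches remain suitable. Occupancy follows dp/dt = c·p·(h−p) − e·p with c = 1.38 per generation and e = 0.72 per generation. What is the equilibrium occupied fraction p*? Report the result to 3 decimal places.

0.148

Setting dp/dt = 0 and dividing by p* gives c·(h−p*) = e.
So p* = h − e/c = 0.67 − 0.72/1.38 = 0.67 − 0.5217 = 0.1483.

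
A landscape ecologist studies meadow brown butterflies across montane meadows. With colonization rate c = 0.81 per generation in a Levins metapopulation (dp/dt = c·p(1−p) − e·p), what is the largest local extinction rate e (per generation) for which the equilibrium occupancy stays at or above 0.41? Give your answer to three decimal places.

1 − e/c ≥ 0.41 ⇒ e ≤ c(1 − 0.41) = 0.81 × 0.5900.
e_max = 0.4779.

0.478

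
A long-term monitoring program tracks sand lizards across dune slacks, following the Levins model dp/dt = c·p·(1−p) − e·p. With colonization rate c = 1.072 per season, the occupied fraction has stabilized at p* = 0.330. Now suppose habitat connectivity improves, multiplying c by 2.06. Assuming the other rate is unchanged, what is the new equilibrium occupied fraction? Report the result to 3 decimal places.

Balance c(1−p*) = e gives e = 1.072×(1 − 0.33000) = 0.71824.
New p* = 1 − e/c = 1 − 0.71824/2.20832 = 0.67476.

0.675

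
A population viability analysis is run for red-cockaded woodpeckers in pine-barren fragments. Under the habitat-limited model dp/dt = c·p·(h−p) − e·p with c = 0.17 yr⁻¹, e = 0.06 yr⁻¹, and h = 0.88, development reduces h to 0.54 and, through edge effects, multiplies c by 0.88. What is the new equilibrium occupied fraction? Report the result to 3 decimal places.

0.139

Before: p* = h − e/c = 0.88 − 0.06/0.17 = 0.88 − 0.3529 = 0.5271.
After: c = 0.1496, e = 0.06, h = 0.54; p* = 0.54 − 0.06/0.1496 = 0.1389.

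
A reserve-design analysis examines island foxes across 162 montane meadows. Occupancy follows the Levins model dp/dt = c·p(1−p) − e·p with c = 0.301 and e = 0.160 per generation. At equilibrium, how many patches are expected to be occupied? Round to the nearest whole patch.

p* = 1 − e/c = 1 − 0.160/0.301 = 0.4684.
Expected occupied patches = N × p* = 162 × 0.4684 = 75.89 ≈ 76.

76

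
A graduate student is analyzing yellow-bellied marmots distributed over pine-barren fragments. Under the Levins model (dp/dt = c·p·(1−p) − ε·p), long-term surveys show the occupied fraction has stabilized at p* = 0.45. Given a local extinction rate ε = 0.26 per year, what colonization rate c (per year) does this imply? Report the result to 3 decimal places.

0.473

At equilibrium c(1−p*) = ε, so c = ε/(1−p*).
c = 0.26/(1 − 0.45) = 0.26/0.5500 = 0.4727.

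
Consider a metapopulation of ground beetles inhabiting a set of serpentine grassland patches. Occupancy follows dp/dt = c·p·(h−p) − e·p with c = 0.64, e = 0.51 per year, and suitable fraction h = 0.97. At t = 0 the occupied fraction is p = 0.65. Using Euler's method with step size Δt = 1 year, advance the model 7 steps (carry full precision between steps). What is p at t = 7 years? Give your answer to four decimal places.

Update rule: p ← p + [c·p·(h−p) − e·p]·Δt with Δt = 1.
step 1: Δp = -0.19838, p = 0.45162
step 2: Δp = -0.08050, p = 0.37112
step 3: Δp = -0.04703, p = 0.32410
step 4: Δp = -0.03131, p = 0.29278
step 5: Δp = -0.02242, p = 0.27036
step 6: Δp = -0.01682, p = 0.25354
step 7: Δp = -0.01305, p = 0.24049

0.2405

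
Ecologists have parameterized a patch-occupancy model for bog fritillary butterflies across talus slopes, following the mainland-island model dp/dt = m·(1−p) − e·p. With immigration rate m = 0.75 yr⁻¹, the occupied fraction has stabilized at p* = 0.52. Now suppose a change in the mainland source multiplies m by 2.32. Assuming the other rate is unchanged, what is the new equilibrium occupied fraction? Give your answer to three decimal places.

0.715

Balance m(1−p*) = e·p* gives e = m(1−p*)/p* = 0.75×0.48000/0.52000 = 0.69231.
New p* = m/(m+e) = 1.74000/(1.74000+0.69231) = 0.71537.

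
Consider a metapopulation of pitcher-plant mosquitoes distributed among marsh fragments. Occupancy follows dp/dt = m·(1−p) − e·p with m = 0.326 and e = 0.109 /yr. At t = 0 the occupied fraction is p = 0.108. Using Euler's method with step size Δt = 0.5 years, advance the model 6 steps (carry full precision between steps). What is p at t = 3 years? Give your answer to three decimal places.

Update rule: p ← p + [m·(1−p) − e·p]·Δt with Δt = 0.5.
p: 0.10800 → 0.24751  (Δp = +0.13951)
p: 0.24751 → 0.35668  (Δp = +0.10917)
p: 0.35668 → 0.44210  (Δp = +0.08542)
p: 0.44210 → 0.50894  (Δp = +0.06684)
p: 0.50894 → 0.56125  (Δp = +0.05230)
p: 0.56125 → 0.60218  (Δp = +0.04093)

0.602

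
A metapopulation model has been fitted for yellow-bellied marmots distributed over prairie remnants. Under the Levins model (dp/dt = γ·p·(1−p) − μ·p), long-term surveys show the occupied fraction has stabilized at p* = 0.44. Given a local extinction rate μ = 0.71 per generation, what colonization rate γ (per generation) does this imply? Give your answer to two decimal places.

At equilibrium γ(1−p*) = μ, so γ = μ/(1−p*).
γ = 0.71/(1 − 0.44) = 0.71/0.5600 = 1.2679.

1.27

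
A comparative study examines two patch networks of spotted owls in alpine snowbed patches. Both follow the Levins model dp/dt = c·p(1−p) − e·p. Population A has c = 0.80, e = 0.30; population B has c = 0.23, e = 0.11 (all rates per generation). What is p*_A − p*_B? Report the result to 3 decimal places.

A: p*_A = 1 − 0.30/0.80 = 0.6250.
B: p*_B = 1 − 0.11/0.23 = 0.5217.
p*_A − p*_B = 0.6250 − 0.5217 = 0.1033.

0.103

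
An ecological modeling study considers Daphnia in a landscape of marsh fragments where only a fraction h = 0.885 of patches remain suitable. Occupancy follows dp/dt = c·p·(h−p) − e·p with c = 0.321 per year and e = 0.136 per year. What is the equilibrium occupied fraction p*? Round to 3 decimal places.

Setting dp/dt = 0 and dividing by p* gives c·(h−p*) = e.
So p* = h − e/c = 0.885 − 0.136/0.321 = 0.885 − 0.4237 = 0.4613.

0.461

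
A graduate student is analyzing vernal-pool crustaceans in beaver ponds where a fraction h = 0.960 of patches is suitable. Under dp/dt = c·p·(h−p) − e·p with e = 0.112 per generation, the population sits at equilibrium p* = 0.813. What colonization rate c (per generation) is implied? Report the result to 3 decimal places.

0.762

At equilibrium c(h−p*) = e, so c = e/(h−p*).
c = 0.112/(0.960 − 0.813) = 0.112/0.1470 = 0.7619.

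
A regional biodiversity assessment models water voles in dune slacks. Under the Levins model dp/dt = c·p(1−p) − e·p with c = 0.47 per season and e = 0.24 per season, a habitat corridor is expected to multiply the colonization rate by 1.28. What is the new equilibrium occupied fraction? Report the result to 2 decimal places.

0.60

Before: p* = 1 − 0.24/0.47 = 0.4894.
After the change, c = 0.6016, e = 0.24, so p* = 1 − 0.24/0.6016 = 0.6011.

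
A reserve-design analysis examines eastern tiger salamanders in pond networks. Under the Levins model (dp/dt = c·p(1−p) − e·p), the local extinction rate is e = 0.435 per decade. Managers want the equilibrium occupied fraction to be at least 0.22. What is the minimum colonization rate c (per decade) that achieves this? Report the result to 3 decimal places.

0.558

p* = 1 − e/c ≥ 0.22 requires e/c ≤ 0.7800, i.e. c ≥ e/0.7800.
c_min = 0.435/0.7800 = 0.5577.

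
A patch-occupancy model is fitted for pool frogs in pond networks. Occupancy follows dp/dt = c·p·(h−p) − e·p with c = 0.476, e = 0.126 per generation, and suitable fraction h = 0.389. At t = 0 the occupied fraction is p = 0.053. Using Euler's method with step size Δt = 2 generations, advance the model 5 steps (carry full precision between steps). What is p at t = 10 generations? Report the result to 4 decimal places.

0.0712

Update rule: p ← p + [c·p·(h−p) − e·p]·Δt with Δt = 2.
p: 0.05300 → 0.05660  (Δp = +0.00360)
p: 0.05660 → 0.06024  (Δp = +0.00365)
p: 0.06024 → 0.06392  (Δp = +0.00367)
p: 0.06392 → 0.06759  (Δp = +0.00367)
p: 0.06759 → 0.07124  (Δp = +0.00365)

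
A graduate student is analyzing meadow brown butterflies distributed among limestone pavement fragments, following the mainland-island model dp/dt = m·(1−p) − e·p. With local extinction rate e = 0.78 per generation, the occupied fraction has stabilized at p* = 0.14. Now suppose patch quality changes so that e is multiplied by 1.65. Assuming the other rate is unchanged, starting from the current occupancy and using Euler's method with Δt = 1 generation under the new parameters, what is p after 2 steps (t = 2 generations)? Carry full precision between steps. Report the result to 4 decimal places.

0.0984

Balance m(1−p*) = e·p* gives m = e·p*/(1−p*) = 0.78×0.14000/0.86000 = 0.12698.
Starting from p₀ = 0.14000; update p ← p + (dp/dt)·Δt with the new parameters.
  1  |  dp/dt·Δt = -0.070980  |  p_1 = 0.069020
  2  |  dp/dt·Δt = +0.029384  |  p_2 = 0.098404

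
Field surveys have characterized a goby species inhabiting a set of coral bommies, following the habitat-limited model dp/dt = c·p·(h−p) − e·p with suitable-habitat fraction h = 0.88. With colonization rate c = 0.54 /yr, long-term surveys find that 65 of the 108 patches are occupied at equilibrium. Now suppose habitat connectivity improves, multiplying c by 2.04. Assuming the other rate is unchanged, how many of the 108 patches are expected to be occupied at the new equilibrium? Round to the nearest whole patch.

Observed p* = 65/108 = 0.60185.
Balance c(h−p*) = e gives e = 0.54×(0.88 − 0.60185) = 0.15020.
New p* = 0.88 − e/c = 0.88 − 0.15020/1.10160 = 0.74365.
Expected occupied = 108 × 0.74365 = 80.31 ≈ 80.

80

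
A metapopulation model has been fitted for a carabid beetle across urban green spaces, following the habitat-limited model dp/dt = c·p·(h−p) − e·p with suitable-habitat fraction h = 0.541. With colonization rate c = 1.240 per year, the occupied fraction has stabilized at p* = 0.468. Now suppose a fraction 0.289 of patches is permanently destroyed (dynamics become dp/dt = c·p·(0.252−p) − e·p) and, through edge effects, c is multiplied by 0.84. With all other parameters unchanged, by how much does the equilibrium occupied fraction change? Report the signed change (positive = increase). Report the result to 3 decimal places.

-0.303

Balance c(h−p*) = e gives e = 1.240×(0.541 − 0.46800) = 0.09052.
New p* = 0.252 − e/c = 0.252 − 0.09052/1.04160 = 0.16510.
Δp* = 0.16510 − 0.46800 = -0.30290.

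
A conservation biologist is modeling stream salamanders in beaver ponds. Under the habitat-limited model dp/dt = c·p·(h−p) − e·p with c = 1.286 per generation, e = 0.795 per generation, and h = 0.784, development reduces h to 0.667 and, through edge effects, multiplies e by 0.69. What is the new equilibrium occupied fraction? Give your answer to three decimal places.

0.240

Before: p* = h − e/c = 0.784 − 0.795/1.286 = 0.784 − 0.6182 = 0.1658.
After: c = 1.286, e = 0.54855, h = 0.667; p* = 0.667 − 0.54855/1.286 = 0.2404.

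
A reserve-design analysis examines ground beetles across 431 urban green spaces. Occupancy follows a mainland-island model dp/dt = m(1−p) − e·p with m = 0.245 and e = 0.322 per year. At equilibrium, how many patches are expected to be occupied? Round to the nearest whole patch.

p* = m/(m+e) = 0.245/0.5670 = 0.4321.
Expected occupied patches = N × p* = 431 × 0.4321 = 186.23 ≈ 186.

186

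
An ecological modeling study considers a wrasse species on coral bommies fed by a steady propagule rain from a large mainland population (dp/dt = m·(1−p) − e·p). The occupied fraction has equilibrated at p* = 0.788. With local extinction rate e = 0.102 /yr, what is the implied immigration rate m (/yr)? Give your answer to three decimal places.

0.379

At equilibrium m(1−p*) = e·p*, so m = e·p*/(1−p*).
m = 0.102 × 0.788 / 0.2120 = 0.0804/0.2120 = 0.3791.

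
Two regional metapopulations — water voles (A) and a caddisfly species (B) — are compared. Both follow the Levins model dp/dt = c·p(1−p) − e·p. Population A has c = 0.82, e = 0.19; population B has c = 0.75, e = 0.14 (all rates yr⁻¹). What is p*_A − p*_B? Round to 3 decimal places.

A: p*_A = 1 − 0.19/0.82 = 0.7683.
B: p*_B = 1 − 0.14/0.75 = 0.8133.
p*_A − p*_B = 0.7683 − 0.8133 = -0.0450.

-0.045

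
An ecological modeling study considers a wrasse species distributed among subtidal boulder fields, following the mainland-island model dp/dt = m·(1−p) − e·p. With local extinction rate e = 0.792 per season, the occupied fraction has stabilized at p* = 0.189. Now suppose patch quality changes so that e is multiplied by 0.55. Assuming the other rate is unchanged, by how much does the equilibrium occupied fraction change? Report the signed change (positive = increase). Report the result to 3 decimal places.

0.109

Balance m(1−p*) = e·p* gives m = e·p*/(1−p*) = 0.792×0.18900/0.81100 = 0.18457.
New p* = m/(m+e) = 0.18457/(0.18457+0.43560) = 0.29761.
Δp* = 0.29761 − 0.18900 = +0.10861.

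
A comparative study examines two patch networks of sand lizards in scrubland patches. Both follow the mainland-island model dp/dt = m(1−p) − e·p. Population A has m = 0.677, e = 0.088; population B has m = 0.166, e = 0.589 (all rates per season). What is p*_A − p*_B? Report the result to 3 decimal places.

0.665

A: p*_A = m/(m+e) = 0.677/0.7650 = 0.8850.
B: p*_B = 0.166/0.7550 = 0.2199.
p*_A − p*_B = 0.8850 − 0.2199 = 0.6651.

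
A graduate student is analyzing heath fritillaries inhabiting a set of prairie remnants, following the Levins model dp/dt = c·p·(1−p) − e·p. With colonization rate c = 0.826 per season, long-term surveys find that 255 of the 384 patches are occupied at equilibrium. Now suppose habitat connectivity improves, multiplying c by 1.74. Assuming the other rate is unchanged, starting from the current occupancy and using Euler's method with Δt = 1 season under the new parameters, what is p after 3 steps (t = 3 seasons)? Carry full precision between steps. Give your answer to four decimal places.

0.8068

Observed p* = 255/384 = 0.66406.
Balance c(1−p*) = e gives e = 0.826×(1 − 0.66406) = 0.27748.
Starting from p₀ = 0.66406; update p ← p + (dp/dt)·Δt with the new parameters.
t = 1: p = 0.66406 + (+0.13636) = 0.80042
t = 2: p = 0.80042 + (+0.00749) = 0.80791
t = 3: p = 0.80791 + (-0.00114) = 0.80677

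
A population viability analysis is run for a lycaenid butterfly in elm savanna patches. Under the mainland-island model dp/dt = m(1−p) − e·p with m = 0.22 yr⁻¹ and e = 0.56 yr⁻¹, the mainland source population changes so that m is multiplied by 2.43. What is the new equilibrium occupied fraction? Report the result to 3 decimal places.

0.488

Before: p* = 0.22/(0.22+0.56) = 0.2821.
After: m = 0.5346, e = 0.56; p* = 0.5346/1.0946 = 0.4884.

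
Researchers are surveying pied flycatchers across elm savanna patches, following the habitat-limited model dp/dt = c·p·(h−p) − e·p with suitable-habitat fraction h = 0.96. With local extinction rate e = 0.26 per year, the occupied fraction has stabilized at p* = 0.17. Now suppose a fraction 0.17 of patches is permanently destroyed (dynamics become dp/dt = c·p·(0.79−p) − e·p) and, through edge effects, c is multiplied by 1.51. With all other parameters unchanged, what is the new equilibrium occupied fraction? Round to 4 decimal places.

Balance c(h−p*) = e gives c = e/(0.96 − 0.17000) = 0.26/0.79000 = 0.32911.
New p* = 0.79 − e/c = 0.79 − 0.26000/0.49696 = 0.26682.

0.2668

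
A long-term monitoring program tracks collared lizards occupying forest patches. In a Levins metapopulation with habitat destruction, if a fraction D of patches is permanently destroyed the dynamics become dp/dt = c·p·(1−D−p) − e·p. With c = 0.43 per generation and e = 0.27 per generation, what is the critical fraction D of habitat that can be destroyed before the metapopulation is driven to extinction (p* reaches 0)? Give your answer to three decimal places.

The nontrivial equilibrium is p* = (1−D) − e/c; extinction occurs when this hits zero.
So D_crit = 1 − e/c = 1 − 0.27/0.43 = 1 − 0.6279 = 0.3721.
This equals the undisturbed p*, a classic result of Lande's extension.

0.372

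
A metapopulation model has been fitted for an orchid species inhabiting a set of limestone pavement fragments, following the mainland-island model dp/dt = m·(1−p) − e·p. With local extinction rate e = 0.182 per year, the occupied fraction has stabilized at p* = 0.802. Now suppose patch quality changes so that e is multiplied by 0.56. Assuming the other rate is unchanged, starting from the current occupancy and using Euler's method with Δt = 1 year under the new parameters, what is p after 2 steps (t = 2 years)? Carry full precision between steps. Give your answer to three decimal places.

0.877

Balance m(1−p*) = e·p* gives m = e·p*/(1−p*) = 0.182×0.80200/0.19800 = 0.73719.
Starting from p₀ = 0.80200; update p ← p + (dp/dt)·Δt with the new parameters.
step 1: Δp = +0.06422, p = 0.86622
step 2: Δp = +0.01033, p = 0.87656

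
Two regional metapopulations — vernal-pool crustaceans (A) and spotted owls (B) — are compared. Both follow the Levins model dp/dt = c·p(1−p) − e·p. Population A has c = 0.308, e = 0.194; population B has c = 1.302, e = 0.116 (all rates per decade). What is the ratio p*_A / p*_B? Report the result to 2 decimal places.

0.41

A: p*_A = 1 − 0.194/0.308 = 0.3701.
B: p*_B = 1 − 0.116/1.302 = 0.9109.
p*_A / p*_B = 0.3701/0.9109 = 0.4063.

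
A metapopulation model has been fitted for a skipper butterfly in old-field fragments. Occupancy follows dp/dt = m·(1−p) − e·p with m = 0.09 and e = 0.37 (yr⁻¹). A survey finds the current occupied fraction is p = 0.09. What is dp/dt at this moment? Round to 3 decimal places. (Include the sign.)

Colonization term: m·(1−p) = 0.09×0.9100 = 0.08190.
Extinction term: e·p = 0.03330.
dp/dt = 0.08190 − 0.03330 = 0.04860.

0.049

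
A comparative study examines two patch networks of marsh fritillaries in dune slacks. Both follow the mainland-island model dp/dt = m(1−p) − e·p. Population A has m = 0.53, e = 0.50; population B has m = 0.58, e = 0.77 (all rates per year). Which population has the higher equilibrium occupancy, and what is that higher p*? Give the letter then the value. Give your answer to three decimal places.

A: p*_A = m/(m+e) = 0.53/1.0300 = 0.5146.
B: p*_B = 0.58/1.3500 = 0.4296.
A is higher at 0.5146.

A, 0.515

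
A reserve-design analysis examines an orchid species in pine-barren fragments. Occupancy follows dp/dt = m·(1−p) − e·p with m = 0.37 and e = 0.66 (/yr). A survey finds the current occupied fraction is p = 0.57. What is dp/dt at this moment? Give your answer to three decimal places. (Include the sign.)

-0.217

Colonization term: m·(1−p) = 0.37×0.4300 = 0.15910.
Extinction term: e·p = 0.37620.
dp/dt = 0.15910 − 0.37620 = -0.21710.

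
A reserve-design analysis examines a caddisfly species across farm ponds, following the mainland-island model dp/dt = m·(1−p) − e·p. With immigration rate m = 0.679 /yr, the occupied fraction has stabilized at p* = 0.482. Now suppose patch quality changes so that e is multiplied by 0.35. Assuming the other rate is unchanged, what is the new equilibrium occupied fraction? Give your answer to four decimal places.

0.7267

Balance m(1−p*) = e·p* gives e = m(1−p*)/p* = 0.679×0.51800/0.48200 = 0.72971.
New p* = m/(m+e) = 0.67900/(0.67900+0.25540) = 0.72667.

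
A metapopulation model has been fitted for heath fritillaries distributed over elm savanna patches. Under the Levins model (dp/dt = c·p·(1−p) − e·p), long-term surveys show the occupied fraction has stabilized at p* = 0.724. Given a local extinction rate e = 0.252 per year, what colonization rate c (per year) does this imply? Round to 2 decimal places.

0.91

At equilibrium c(1−p*) = e, so c = e/(1−p*).
c = 0.252/(1 − 0.724) = 0.252/0.2760 = 0.9130.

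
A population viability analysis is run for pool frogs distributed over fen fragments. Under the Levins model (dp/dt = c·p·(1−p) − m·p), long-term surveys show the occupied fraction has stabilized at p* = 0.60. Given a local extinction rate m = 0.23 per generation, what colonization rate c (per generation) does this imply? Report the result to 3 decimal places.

At equilibrium c(1−p*) = m, so c = m/(1−p*).
c = 0.23/(1 − 0.60) = 0.23/0.4000 = 0.5750.

0.575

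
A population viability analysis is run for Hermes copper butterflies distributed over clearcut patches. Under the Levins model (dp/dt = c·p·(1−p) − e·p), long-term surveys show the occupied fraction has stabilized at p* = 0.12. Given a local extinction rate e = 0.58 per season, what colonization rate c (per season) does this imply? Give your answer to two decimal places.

At equilibrium c(1−p*) = e, so c = e/(1−p*).
c = 0.58/(1 − 0.12) = 0.58/0.8800 = 0.6591.

0.66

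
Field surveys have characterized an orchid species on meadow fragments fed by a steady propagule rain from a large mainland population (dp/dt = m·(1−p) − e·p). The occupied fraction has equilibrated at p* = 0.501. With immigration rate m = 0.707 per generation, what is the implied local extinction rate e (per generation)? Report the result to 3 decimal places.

At equilibrium m(1−p*) = e·p*, so e = m(1−p*)/p*.
e = 0.707 × 0.4990 / 0.501 = 0.7042.

0.704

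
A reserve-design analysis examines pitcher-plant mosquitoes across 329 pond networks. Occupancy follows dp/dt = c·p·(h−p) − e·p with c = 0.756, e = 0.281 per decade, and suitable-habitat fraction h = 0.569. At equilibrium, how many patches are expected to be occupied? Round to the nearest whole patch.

65

p* = h − e/c = 0.569 − 0.3717 = 0.1973.
Expected occupied patches = N × p* = 329 × 0.1973 = 64.91 ≈ 65.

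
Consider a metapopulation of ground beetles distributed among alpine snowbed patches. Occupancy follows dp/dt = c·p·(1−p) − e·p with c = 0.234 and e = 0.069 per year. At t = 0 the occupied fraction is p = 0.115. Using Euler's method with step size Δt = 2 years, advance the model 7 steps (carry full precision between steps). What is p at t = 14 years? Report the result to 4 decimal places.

Update rule: p ← p + [c·p·(1−p) − e·p]·Δt with Δt = 2.
  1  |  dp/dt·Δt = +0.031761  |  p_1 = 0.146761
  2  |  dp/dt·Δt = +0.038351  |  p_2 = 0.185112
  3  |  dp/dt·Δt = +0.045050  |  p_3 = 0.230162
  4  |  dp/dt·Δt = +0.051161  |  p_4 = 0.281323
  5  |  dp/dt·Δt = +0.055798  |  p_5 = 0.337121
  6  |  dp/dt·Δt = +0.058061  |  p_6 = 0.395182
  7  |  dp/dt·Δt = +0.057323  |  p_7 = 0.452506

0.4525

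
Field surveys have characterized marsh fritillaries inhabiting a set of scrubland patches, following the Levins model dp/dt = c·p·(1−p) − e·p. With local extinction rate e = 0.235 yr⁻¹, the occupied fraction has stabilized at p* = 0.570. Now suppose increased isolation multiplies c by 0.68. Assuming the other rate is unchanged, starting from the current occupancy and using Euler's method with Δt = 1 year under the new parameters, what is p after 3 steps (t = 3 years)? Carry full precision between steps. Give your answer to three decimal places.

Balance c(1−p*) = e gives c = e/(1 − 0.57000) = 0.235/0.43000 = 0.54651.
Starting from p₀ = 0.57000; update p ← p + (dp/dt)·Δt with the new parameters.
p: 0.57000 → 0.52714  (Δp = -0.04286)
p: 0.52714 → 0.49589  (Δp = -0.03124)
p: 0.49589 → 0.47226  (Δp = -0.02363)

0.472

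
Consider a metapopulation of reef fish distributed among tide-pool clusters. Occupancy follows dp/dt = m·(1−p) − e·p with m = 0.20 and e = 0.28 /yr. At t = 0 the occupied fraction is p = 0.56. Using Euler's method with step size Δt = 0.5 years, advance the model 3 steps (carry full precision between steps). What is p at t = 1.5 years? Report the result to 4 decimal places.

0.4796

Update rule: p ← p + [m·(1−p) − e·p]·Δt with Δt = 0.5.
p: 0.56000 → 0.52560  (Δp = -0.03440)
p: 0.52560 → 0.49946  (Δp = -0.02614)
p: 0.49946 → 0.47959  (Δp = -0.01987)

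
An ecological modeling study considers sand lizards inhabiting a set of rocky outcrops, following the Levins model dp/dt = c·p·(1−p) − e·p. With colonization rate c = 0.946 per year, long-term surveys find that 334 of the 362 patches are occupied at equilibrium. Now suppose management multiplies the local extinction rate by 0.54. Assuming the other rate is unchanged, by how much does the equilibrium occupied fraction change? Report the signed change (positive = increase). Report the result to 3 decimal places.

Observed p* = 334/362 = 0.92265.
Balance c(1−p*) = e gives e = 0.946×(1 − 0.92265) = 0.07317.
New p* = 1 − e/c = 1 − 0.03951/0.94600 = 0.95823.
Δp* = 0.95823 − 0.92265 = +0.03558.

0.036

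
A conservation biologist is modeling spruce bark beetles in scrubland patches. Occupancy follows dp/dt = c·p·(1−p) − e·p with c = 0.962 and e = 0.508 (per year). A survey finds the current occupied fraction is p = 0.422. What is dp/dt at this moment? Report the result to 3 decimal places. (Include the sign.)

Colonization term: c·p·(1−p) = 0.962×0.422×0.5780 = 0.23465.
Extinction term: e·p = 0.21438.
dp/dt = 0.23465 − 0.21438 = 0.02027.

0.020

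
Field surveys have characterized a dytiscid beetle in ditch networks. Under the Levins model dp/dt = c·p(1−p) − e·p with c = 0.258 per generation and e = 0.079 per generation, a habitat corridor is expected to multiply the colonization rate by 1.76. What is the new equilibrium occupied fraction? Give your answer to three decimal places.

0.826

Before: p* = 1 − 0.079/0.258 = 0.6938.
After the change, c = 0.45408, e = 0.079, so p* = 1 − 0.079/0.45408 = 0.8260.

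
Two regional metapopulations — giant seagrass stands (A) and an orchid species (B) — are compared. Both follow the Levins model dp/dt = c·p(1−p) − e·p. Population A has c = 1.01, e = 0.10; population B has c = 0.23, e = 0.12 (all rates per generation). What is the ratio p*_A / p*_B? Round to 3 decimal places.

1.884

A: p*_A = 1 − 0.10/1.01 = 0.9010.
B: p*_B = 1 − 0.12/0.23 = 0.4783.
p*_A / p*_B = 0.9010/0.4783 = 1.8839.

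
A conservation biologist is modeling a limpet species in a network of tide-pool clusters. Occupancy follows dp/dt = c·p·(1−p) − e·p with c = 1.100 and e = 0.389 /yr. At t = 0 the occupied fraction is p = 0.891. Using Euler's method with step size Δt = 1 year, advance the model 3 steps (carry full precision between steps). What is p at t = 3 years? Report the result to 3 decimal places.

0.647

Update rule: p ← p + [c·p·(1−p) − e·p]·Δt with Δt = 1.
  1  |  dp/dt·Δt = -0.239768  |  p_1 = 0.651232
  2  |  dp/dt·Δt = -0.003487  |  p_2 = 0.647744
  3  |  dp/dt·Δt = -0.000984  |  p_3 = 0.646761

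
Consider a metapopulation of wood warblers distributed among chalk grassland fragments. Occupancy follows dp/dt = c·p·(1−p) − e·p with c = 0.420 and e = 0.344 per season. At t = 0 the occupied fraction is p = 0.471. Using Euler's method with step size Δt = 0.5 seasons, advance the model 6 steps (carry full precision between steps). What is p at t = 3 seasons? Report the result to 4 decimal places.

Update rule: p ← p + [c·p·(1−p) − e·p]·Δt with Δt = 0.5.
  1  |  dp/dt·Δt = -0.028689  |  p_1 = 0.442311
  2  |  dp/dt·Δt = -0.024276  |  p_2 = 0.418035
  3  |  dp/dt·Δt = -0.020813  |  p_3 = 0.397222
  4  |  dp/dt·Δt = -0.018040  |  p_4 = 0.379182
  5  |  dp/dt·Δt = -0.015785  |  p_5 = 0.363397
  6  |  dp/dt·Δt = -0.013923  |  p_6 = 0.349474

0.3495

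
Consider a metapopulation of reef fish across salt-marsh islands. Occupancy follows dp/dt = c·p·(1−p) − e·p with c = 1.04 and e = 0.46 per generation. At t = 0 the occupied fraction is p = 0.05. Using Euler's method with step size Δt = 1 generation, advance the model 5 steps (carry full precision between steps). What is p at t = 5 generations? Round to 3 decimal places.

0.314

Update rule: p ← p + [c·p·(1−p) − e·p]·Δt with Δt = 1.
step 1: Δp = +0.02640, p = 0.07640
step 2: Δp = +0.03824, p = 0.11464
step 3: Δp = +0.05282, p = 0.16747
step 4: Δp = +0.06796, p = 0.23543
step 5: Δp = +0.07890, p = 0.31433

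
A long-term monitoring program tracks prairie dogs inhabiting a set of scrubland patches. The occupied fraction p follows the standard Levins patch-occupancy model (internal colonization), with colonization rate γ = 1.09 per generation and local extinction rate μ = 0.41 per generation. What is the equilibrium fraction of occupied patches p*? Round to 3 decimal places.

0.624

Setting dp/dt = 0 and dividing through by p* gives γ·(1−p*) = μ.
So p* = 1 − μ/γ = 1 − 0.41/1.09 = 1 − 0.3761 = 0.6239.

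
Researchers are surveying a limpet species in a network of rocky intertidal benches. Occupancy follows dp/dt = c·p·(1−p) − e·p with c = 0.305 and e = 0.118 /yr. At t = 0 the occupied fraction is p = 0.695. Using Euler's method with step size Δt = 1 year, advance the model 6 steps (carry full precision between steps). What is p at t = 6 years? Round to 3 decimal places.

0.634

Update rule: p ← p + [c·p·(1−p) − e·p]·Δt with Δt = 1.
  1  |  dp/dt·Δt = -0.017358  |  p_1 = 0.677642
  2  |  dp/dt·Δt = -0.013337  |  p_2 = 0.664306
  3  |  dp/dt·Δt = -0.010372  |  p_3 = 0.653934
  4  |  dp/dt·Δt = -0.008141  |  p_4 = 0.645792
  5  |  dp/dt·Δt = -0.006436  |  p_5 = 0.639356
  6  |  dp/dt·Δt = -0.005117  |  p_6 = 0.634239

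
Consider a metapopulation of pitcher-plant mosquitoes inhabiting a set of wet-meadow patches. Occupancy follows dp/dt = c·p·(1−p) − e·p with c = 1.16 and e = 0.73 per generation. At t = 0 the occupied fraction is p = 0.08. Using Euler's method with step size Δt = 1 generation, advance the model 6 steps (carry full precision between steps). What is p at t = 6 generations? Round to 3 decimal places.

Update rule: p ← p + [c·p·(1−p) − e·p]·Δt with Δt = 1.
step 1: Δp = +0.02698, p = 0.10698
step 2: Δp = +0.03272, p = 0.13970
step 3: Δp = +0.03743, p = 0.17713
step 4: Δp = +0.03977, p = 0.21690
step 5: Δp = +0.03869, p = 0.25560
step 6: Δp = +0.03412, p = 0.28972

0.290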